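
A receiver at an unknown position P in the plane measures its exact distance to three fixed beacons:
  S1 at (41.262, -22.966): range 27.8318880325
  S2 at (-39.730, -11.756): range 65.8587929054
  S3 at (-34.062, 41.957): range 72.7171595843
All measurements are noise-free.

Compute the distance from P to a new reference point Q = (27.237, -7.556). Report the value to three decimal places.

7.566

eq1: (x − 41.262)² + (y + 22.966)² = 27.8318880325²
eq2: (x + 39.730)² + (y + 11.756)² = 65.8587929054²
eq3: (x + 34.062)² + (y − 41.957)² = 72.7171595843²
eq3−eq2, eq3−eq1 (x²,y² cancel):
  -11.336·x − 107.426·y = -253.528562
  150.648·x − 129.846·y = 3822.551414
det = -11.336·-129.846 − -107.426·150.648 = 17655.446304
x = (-253.528562·-129.846 − -107.426·3822.551414) / 17655.446304 = 25.123187
y = (-11.336·3822.551414 − -253.528562·150.648) / 17655.446304 = -0.291064
|P − Q| = √((25.123187 − 27.237)² + (-0.291064 − -7.556)²) = 7.566207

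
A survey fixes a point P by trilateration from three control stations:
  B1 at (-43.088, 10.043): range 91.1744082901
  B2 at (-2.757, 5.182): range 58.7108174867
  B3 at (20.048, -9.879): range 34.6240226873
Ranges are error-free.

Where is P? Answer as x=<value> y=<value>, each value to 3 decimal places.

eq1: (x + 43.088)² + (y − 10.043)² = 91.1744082901²
eq2: (x + 2.757)² + (y − 5.182)² = 58.7108174867²
eq3: (x − 20.048)² + (y + 9.879)² = 34.6240226873²
eq3−eq2, eq3−eq1 (x²,y² cancel):
  -45.610·x + 30.122·y = -2713.199915
  -126.272·x + 39.844·y = -5656.029132
det = -45.610·39.844 − 30.122·-126.272 = 1986.280344
x = (-2713.199915·39.844 − 30.122·-5656.029132) / 1986.280344 = 31.348129
y = (-45.610·-5656.029132 − -2713.199915·-126.272) / 1986.280344 = -42.607123

x=31.348 y=-42.607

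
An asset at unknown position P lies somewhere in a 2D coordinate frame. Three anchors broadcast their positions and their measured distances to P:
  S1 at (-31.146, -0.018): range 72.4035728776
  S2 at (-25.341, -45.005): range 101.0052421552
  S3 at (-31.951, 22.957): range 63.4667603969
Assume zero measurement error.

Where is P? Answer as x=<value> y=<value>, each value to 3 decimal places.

x=29.178 y=40.023

eq1: (x + 31.146)² + (y + 0.018)² = 72.4035728776²
eq2: (x + 25.341)² + (y + 45.005)² = 101.0052421552²
eq3: (x + 31.951)² + (y − 22.957)² = 63.4667603969²
eq2−eq1, eq2−eq3 (x²,y² cancel):
  -11.610·x + 89.974·y = 3262.238911
  -13.220·x + 135.924·y = 5054.303212
det = -11.610·135.924 − 89.974·-13.220 = -388.621360
x = (3262.238911·135.924 − 89.974·5054.303212) / -388.621360 = 29.178312
y = (-11.610·5054.303212 − 3262.238911·-13.220) / -388.621360 = 40.022663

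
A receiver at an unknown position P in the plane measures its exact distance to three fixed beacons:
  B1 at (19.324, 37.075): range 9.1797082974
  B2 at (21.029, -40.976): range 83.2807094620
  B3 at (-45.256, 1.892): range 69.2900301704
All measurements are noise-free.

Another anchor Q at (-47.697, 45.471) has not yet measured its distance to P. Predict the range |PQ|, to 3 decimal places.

eq1: (x − 19.324)² + (y − 37.075)² = 9.1797082974²
eq2: (x − 21.029)² + (y + 40.976)² = 83.2807094620²
eq3: (x + 45.256)² + (y − 1.892)² = 69.2900301704²
eq1−eq2, eq1−eq3 (x²,y² cancel):
  3.410·x − 156.102·y = -6478.130708
  -129.160·x − 70.366·y = -4413.128638
det = 3.410·-70.366 − -156.102·-129.160 = -20402.082380
x = (-6478.130708·-70.366 − -156.102·-4413.128638) / -20402.082380 = 11.423249
y = (3.410·-4413.128638 − -6478.130708·-129.160) / -20402.082380 = 41.748882
|P − Q| = √((11.423249 − -47.697)² + (41.748882 − 45.471)²) = 59.237302

59.237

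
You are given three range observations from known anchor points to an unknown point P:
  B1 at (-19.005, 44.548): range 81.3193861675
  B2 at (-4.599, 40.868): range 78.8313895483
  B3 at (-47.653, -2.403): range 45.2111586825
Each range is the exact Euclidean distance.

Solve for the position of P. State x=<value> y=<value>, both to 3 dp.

eq1: (x + 19.005)² + (y − 44.548)² = 81.3193861675²
eq2: (x + 4.599)² + (y − 40.868)² = 78.8313895483²
eq3: (x + 47.653)² + (y + 2.403)² = 45.2111586825²
eq3−eq2, eq3−eq1 (x²,y² cancel):
  86.108·x + 86.542·y = -4755.577702
  57.296·x + 93.902·y = -4499.662186
det = 86.108·93.902 − 86.542·57.296 = 3127.202984
x = (-4755.577702·93.902 − 86.542·-4499.662186) / 3127.202984 = -18.274635
y = (86.108·-4499.662186 − -4755.577702·57.296) / 3127.202984 = -36.768106

x=-18.275 y=-36.768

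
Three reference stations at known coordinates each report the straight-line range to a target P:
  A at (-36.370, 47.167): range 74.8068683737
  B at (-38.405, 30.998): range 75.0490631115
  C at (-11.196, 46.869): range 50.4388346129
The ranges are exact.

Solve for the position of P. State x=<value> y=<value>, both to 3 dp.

eq1: (x + 36.370)² + (y − 47.167)² = 74.8068683737²
eq2: (x + 38.405)² + (y − 30.998)² = 75.0490631115²
eq3: (x + 11.196)² + (y − 46.869)² = 50.4388346129²
eq1−eq2, eq1−eq3 (x²,y² cancel):
  -4.070·x − 32.338·y = -1147.977078
  50.348·x − 0.596·y = 1826.542307
det = -4.070·-0.596 − -32.338·50.348 = 1630.579344
x = (-1147.977078·-0.596 − -32.338·1826.542307) / 1630.579344 = 36.643982
y = (-4.070·1826.542307 − -1147.977078·50.348) / 1630.579344 = 30.887379

x=36.644 y=30.887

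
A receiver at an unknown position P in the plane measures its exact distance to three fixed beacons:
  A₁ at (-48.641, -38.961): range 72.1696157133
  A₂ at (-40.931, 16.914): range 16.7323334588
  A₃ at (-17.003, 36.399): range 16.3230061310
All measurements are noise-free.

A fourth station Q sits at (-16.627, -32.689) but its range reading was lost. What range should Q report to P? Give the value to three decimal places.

66.024

eq1: (x + 48.641)² + (y + 38.961)² = 72.1696157133²
eq2: (x + 40.931)² + (y − 16.914)² = 16.7323334588²
eq3: (x + 17.003)² + (y − 36.399)² = 16.3230061310²
eq2−eq3, eq2−eq1 (x²,y² cancel):
  47.856·x + 38.970·y = -333.910493
  -15.420·x − 111.750·y = -3006.006204
det = 47.856·-111.750 − 38.970·-15.420 = -4746.990600
x = (-333.910493·-111.750 − 38.970·-3006.006204) / -4746.990600 = -32.538206
y = (47.856·-3006.006204 − -333.910493·-15.420) / -4746.990600 = 31.389220
|P − Q| = √((-32.538206 − -16.627)² + (31.389220 − -32.689)²) = 66.024123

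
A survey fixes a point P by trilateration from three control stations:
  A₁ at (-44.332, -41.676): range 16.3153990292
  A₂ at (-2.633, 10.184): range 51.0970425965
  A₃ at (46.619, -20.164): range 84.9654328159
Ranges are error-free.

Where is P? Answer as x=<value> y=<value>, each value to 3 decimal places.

x=-38.103 y=-26.597

eq1: (x + 44.332)² + (y + 41.676)² = 16.3153990292²
eq2: (x + 2.633)² + (y − 10.184)² = 51.0970425965²
eq3: (x − 46.619)² + (y + 20.164)² = 84.9654328159²
eq1−eq3, eq1−eq2 (x²,y² cancel):
  181.902·x + 43.024·y = -8075.229671
  83.398·x + 103.720·y = -5936.284172
det = 181.902·103.720 − 43.024·83.398 = 15278.759888
x = (-8075.229671·103.720 − 43.024·-5936.284172) / 15278.759888 = -38.102577
y = (181.902·-5936.284172 − -8075.229671·83.398) / 15278.759888 = -26.596659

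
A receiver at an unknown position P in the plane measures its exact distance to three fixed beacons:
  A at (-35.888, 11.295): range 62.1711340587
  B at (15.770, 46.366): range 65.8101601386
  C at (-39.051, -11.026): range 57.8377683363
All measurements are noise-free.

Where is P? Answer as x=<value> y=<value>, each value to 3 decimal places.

eq1: (x + 35.888)² + (y − 11.295)² = 62.1711340587²
eq2: (x − 15.770)² + (y − 46.366)² = 65.8101601386²
eq3: (x + 39.051)² + (y + 11.026)² = 57.8377683363²
eq1−eq2, eq1−eq3 (x²,y² cancel):
  103.316·x + 70.142·y = 517.246020
  -6.326·x − 44.642·y = 751.070172
det = 103.316·-44.642 − 70.142·-6.326 = -4168.514580
x = (517.246020·-44.642 − 70.142·751.070172) / -4168.514580 = 18.177329
y = (103.316·751.070172 − 517.246020·-6.326) / -4168.514580 = -19.400115

x=18.177 y=-19.400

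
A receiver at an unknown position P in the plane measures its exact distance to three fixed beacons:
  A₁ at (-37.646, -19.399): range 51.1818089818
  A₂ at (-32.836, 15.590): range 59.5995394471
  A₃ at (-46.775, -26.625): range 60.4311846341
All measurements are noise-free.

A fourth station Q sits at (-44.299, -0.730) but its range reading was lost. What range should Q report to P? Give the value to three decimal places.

61.538

eq1: (x + 37.646)² + (y + 19.399)² = 51.1818089818²
eq2: (x + 32.836)² + (y − 15.590)² = 59.5995394471²
eq3: (x + 46.775)² + (y + 26.625)² = 60.4311846341²
eq3−eq1, eq3−eq2 (x²,y² cancel):
  18.258·x + 14.452·y = -70.898227
  27.878·x + 84.430·y = -1475.717280
det = 18.258·84.430 − 14.452·27.878 = 1138.630084
x = (-70.898227·84.430 − 14.452·-1475.717280) / 1138.630084 = 13.473321
y = (18.258·-1475.717280 − -70.898227·27.878) / 1138.630084 = -21.927354
|P − Q| = √((13.473321 − -44.299)² + (-21.927354 − -0.730)²) = 61.538353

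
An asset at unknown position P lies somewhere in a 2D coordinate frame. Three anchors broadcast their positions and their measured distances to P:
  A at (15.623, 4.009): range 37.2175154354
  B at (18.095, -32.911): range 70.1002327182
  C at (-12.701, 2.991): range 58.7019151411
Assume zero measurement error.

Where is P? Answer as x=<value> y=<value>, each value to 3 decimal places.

eq1: (x − 15.623)² + (y − 4.009)² = 37.2175154354²
eq2: (x − 18.095)² + (y + 32.911)² = 70.1002327182²
eq3: (x + 12.701)² + (y − 2.991)² = 58.7019151411²
eq3−eq1, eq3−eq2 (x²,y² cancel):
  56.648·x + 2.036·y = 2150.660114
  61.592·x − 71.804·y = -227.826322
det = 56.648·-71.804 − 2.036·61.592 = -4192.954304
x = (2150.660114·-71.804 − 2.036·-227.826322) / -4192.954304 = 36.719252
y = (56.648·-227.826322 − 2150.660114·61.592) / -4192.954304 = 34.669914

x=36.719 y=34.670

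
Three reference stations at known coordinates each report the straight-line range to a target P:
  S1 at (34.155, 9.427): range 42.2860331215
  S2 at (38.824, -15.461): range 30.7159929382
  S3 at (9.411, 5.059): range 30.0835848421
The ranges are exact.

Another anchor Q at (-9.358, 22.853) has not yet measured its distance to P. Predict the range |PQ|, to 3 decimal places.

eq1: (x − 34.155)² + (y − 9.427)² = 42.2860331215²
eq2: (x − 38.824)² + (y + 15.461)² = 30.7159929382²
eq3: (x − 9.411)² + (y − 5.059)² = 30.0835848421²
eq1−eq2, eq1−eq3 (x²,y² cancel):
  9.338·x − 49.776·y = 1335.549518
  -49.488·x − 8.736·y = -258.185432
det = 9.338·-8.736 − -49.776·-49.488 = -2544.891456
x = (1335.549518·-8.736 − -49.776·-258.185432) / -2544.891456 = 9.634516
y = (9.338·-258.185432 − 1335.549518·-49.488) / -2544.891456 = -25.023754
|P − Q| = √((9.634516 − -9.358)² + (-25.023754 − 22.853)²) = 51.506304

51.506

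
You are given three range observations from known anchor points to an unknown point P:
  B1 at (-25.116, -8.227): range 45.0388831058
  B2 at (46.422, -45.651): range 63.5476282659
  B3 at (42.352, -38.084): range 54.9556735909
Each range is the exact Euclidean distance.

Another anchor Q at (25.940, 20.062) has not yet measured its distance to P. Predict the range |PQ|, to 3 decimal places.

eq1: (x + 25.116)² + (y + 8.227)² = 45.0388831058²
eq2: (x − 46.422)² + (y + 45.651)² = 63.5476282659²
eq3: (x − 42.352)² + (y + 38.084)² = 54.9556735909²
eq2−eq3, eq2−eq1 (x²,y² cancel):
  -8.140·x + 15.134·y = 23.242073
  -143.076·x + 74.848·y = -1530.718833
det = -8.140·74.848 − 15.134·-143.076 = 1556.049464
x = (23.242073·74.848 − 15.134·-1530.718833) / 1556.049464 = 16.005610
y = (-8.140·-1530.718833 − 23.242073·-143.076) / 1556.049464 = 10.144558
|P − Q| = √((16.005610 − 25.940)² + (10.144558 − 20.062)²) = 14.037370

14.037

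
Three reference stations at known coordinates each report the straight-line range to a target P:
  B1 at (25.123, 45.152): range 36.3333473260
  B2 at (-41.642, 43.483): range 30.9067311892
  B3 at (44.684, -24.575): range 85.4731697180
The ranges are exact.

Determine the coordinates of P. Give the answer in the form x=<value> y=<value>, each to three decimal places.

eq1: (x − 25.123)² + (y − 45.152)² = 36.3333473260²
eq2: (x + 41.642)² + (y − 43.483)² = 30.9067311892²
eq3: (x − 44.684)² + (y + 24.575)² = 85.4731697180²
eq1−eq2, eq1−eq3 (x²,y² cancel):
  -133.530·x − 3.338·y = 1319.845315
  39.122·x − 139.454·y = -6054.828366
det = -133.530·-139.454 − -3.338·39.122 = 18751.881856
x = (1319.845315·-139.454 − -3.338·-6054.828366) / 18751.881856 = -10.893239
y = (-133.530·-6054.828366 − 1319.845315·39.122) / 18751.881856 = 40.362149

x=-10.893 y=40.362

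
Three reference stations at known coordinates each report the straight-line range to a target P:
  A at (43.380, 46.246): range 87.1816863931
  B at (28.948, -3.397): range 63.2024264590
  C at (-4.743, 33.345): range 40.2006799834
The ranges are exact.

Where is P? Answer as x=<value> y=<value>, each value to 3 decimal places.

eq1: (x − 43.380)² + (y − 46.246)² = 87.1816863931²
eq2: (x − 28.948)² + (y + 3.397)² = 63.2024264590²
eq3: (x + 4.743)² + (y − 33.345)² = 40.2006799834²
eq3−eq2, eq3−eq1 (x²,y² cancel):
  67.382·x − 73.484·y = -2663.310800
  96.246·x + 25.802·y = -3098.419929
det = 67.382·25.802 − -73.484·96.246 = 8811.131428
x = (-2663.310800·25.802 − -73.484·-3098.419929) / 8811.131428 = -33.639611
y = (67.382·-3098.419929 − -2663.310800·96.246) / 8811.131428 = 5.397182

x=-33.640 y=5.397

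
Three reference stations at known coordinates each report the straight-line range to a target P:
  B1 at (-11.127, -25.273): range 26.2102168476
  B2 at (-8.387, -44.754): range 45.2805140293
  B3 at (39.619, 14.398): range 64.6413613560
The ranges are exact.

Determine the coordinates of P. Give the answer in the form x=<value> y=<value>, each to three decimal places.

x=-22.940 y=-1.876

eq1: (x + 11.127)² + (y + 25.273)² = 26.2102168476²
eq2: (x + 8.387)² + (y + 44.754)² = 45.2805140293²
eq3: (x − 39.619)² + (y − 14.398)² = 64.6413613560²
eq3−eq1, eq3−eq2 (x²,y² cancel):
  -101.492·x − 79.342·y = 2477.097224
  -96.012·x − 118.304·y = 2424.475367
det = -101.492·-118.304 − -79.342·-96.012 = 4389.125464
x = (2477.097224·-118.304 − -79.342·2424.475367) / 4389.125464 = -22.940284
y = (-101.492·2424.475367 − 2477.097224·-96.012) / 4389.125464 = -1.875954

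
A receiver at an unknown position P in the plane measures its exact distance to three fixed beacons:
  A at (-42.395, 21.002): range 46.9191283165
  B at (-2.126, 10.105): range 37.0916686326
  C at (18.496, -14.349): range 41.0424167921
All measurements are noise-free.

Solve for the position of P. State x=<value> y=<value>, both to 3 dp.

eq1: (x + 42.395)² + (y − 21.002)² = 46.9191283165²
eq2: (x + 2.126)² + (y − 10.105)² = 37.0916686326²
eq3: (x − 18.496)² + (y + 14.349)² = 41.0424167921²
eq2−eq1, eq2−eq3 (x²,y² cancel):
  -80.538·x + 21.794·y = 1306.176408
  41.244·x − 48.908·y = 132.676822
det = -80.538·-48.908 − 21.794·41.244 = 3040.080768
x = (1306.176408·-48.908 − 21.794·132.676822) / 3040.080768 = -21.964559
y = (-80.538·132.676822 − 1306.176408·41.244) / 3040.080768 = -21.235444

x=-21.965 y=-21.235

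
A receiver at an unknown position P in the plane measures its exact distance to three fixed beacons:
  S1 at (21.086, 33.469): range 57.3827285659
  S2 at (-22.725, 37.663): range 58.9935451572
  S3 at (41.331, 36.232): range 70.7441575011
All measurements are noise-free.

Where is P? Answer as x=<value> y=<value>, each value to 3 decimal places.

eq1: (x − 21.086)² + (y − 33.469)² = 57.3827285659²
eq2: (x + 22.725)² + (y − 37.663)² = 58.9935451572²
eq3: (x − 41.331)² + (y − 36.232)² = 70.7441575011²
eq2−eq3, eq2−eq1 (x²,y² cancel):
  128.112·x − 2.862·y = -438.415259
  87.622·x − 8.388·y = -182.673004
det = 128.112·-8.388 − -2.862·87.622 = -823.829292
x = (-438.415259·-8.388 − -2.862·-182.673004) / -823.829292 = -3.829212
y = (128.112·-182.673004 − -438.415259·87.622) / -823.829292 = -18.222486

x=-3.829 y=-18.222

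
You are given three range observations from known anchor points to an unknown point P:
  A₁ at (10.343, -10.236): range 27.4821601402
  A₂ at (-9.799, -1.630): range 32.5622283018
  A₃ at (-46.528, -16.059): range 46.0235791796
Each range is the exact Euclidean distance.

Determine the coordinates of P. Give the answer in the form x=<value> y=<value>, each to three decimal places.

x=-4.008 y=-33.673

eq1: (x − 10.343)² + (y + 10.236)² = 27.4821601402²
eq2: (x + 9.799)² + (y + 1.630)² = 32.5622283018²
eq3: (x + 46.528)² + (y + 16.059)² = 46.0235791796²
eq3−eq1, eq3−eq2 (x²,y² cancel):
  113.742·x + 11.646·y = -848.092205
  73.458·x + 28.858·y = -1266.197835
det = 113.742·28.858 − 11.646·73.458 = 2426.874768
x = (-848.092205·28.858 − 11.646·-1266.197835) / 2426.874768 = -4.008491
y = (113.742·-1266.197835 − -848.092205·73.458) / 2426.874768 = -33.673232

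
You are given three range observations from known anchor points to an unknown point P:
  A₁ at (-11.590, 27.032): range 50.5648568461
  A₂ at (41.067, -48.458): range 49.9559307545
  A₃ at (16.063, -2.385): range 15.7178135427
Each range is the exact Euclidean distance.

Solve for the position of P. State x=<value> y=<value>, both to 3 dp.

eq1: (x + 11.590)² + (y − 27.032)² = 50.5648568461²
eq2: (x − 41.067)² + (y + 48.458)² = 49.9559307545²
eq3: (x − 16.063)² + (y + 2.385)² = 15.7178135427²
eq1−eq3, eq1−eq2 (x²,y² cancel):
  55.306·x − 58.834·y = 1708.406155
  105.314·x − 150.980·y = 3230.828859
det = 55.306·-150.980 − -58.834·105.314 = -2154.056004
x = (1708.406155·-150.980 − -58.834·3230.828859) / -2154.056004 = 31.499913
y = (55.306·3230.828859 − 1708.406155·105.314) / -2154.056004 = 0.573274

x=31.500 y=0.573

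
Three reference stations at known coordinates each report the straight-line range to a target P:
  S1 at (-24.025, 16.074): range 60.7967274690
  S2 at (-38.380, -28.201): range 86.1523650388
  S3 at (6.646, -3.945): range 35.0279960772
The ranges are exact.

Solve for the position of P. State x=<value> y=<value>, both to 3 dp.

x=36.736 y=13.987

eq1: (x + 24.025)² + (y − 16.074)² = 60.7967274690²
eq2: (x + 38.380)² + (y + 28.201)² = 86.1523650388²
eq3: (x − 6.646)² + (y + 3.945)² = 35.0279960772²
eq2−eq3, eq2−eq1 (x²,y² cancel):
  90.052·x + 48.512·y = 3986.681033
  28.710·x + 88.550·y = 2293.241231
det = 90.052·88.550 − 48.512·28.710 = 6581.325080
x = (3986.681033·88.550 − 48.512·2293.241231) / 6581.325080 = 36.735898
y = (90.052·2293.241231 − 3986.681033·28.710) / 6581.325080 = 13.987054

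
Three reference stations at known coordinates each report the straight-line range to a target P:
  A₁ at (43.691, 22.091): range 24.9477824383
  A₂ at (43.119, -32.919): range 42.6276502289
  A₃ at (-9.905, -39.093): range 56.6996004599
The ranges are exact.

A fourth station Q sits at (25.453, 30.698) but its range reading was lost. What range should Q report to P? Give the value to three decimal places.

eq1: (x − 43.691)² + (y − 22.091)² = 24.9477824383²
eq2: (x − 43.119)² + (y + 32.919)² = 42.6276502289²
eq3: (x + 9.905)² + (y + 39.093)² = 56.6996004599²
eq3−eq1, eq3−eq2 (x²,y² cancel):
  107.192·x + 122.368·y = 3362.996932
  106.048·x + 12.348·y = 2714.265176
det = 107.192·12.348 − 122.368·106.048 = -11653.274848
x = (3362.996932·12.348 − 122.368·2714.265176) / -11653.274848 = 24.938304
y = (107.192·2714.265176 − 3362.996932·106.048) / -11653.274848 = 5.637178
|P − Q| = √((24.938304 − 25.453)² + (5.637178 − 30.698)²) = 25.066107

25.066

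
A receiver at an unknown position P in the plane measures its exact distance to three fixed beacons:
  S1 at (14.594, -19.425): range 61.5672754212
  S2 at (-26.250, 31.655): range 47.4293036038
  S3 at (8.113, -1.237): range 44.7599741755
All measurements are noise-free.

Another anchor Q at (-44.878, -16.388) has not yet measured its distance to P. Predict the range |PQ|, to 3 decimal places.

87.260

eq1: (x − 14.594)² + (y + 19.425)² = 61.5672754212²
eq2: (x + 26.250)² + (y − 31.655)² = 47.4293036038²
eq3: (x − 8.113)² + (y + 1.237)² = 44.7599741755²
eq3−eq2, eq3−eq1 (x²,y² cancel):
  -68.726·x + 65.784·y = 1377.667035
  12.962·x − 36.376·y = -1264.109592
det = -68.726·-36.376 − 65.784·12.962 = 1647.284768
x = (1377.667035·-36.376 − 65.784·-1264.109592) / 1647.284768 = 20.059780
y = (-68.726·-1264.109592 − 1377.667035·12.962) / 1647.284768 = 41.899177
|P − Q| = √((20.059780 − -44.878)² + (41.899177 − -16.388)²) = 87.260015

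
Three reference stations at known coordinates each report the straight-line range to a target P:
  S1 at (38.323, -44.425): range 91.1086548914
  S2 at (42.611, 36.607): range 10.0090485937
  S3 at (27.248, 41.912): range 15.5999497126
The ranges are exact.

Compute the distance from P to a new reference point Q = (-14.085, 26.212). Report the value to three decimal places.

59.795

eq1: (x − 38.323)² + (y + 44.425)² = 91.1086548914²
eq2: (x − 42.611)² + (y − 36.607)² = 10.0090485937²
eq3: (x − 27.248)² + (y − 41.912)² = 15.5999497126²
eq2−eq3, eq2−eq1 (x²,y² cancel):
  -30.726·x + 10.610·y = -799.877899
  -8.576·x − 162.064·y = -7914.142758
det = -30.726·-162.064 − 10.610·-8.576 = 5070.569824
x = (-799.877899·-162.064 − 10.610·-7914.142758) / 5070.569824 = 42.125535
y = (-30.726·-7914.142758 − -799.877899·-8.576) / 5070.569824 = 46.604269
|P − Q| = √((42.125535 − -14.085)² + (46.604269 − 26.212)²) = 59.795224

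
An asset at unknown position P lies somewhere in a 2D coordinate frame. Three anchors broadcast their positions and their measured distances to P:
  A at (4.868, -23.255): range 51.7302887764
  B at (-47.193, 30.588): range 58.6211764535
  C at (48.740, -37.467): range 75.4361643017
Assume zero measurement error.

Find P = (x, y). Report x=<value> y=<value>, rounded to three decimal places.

eq1: (x − 4.868)² + (y + 23.255)² = 51.7302887764²
eq2: (x + 47.193)² + (y − 30.588)² = 58.6211764535²
eq3: (x − 48.740)² + (y + 37.467)² = 75.4361643017²
eq2−eq1, eq2−eq3 (x²,y² cancel):
  104.122·x − 107.686·y = -1837.892992
  191.866·x − 136.110·y = -1637.613860
det = 104.122·-136.110 − -107.686·191.866 = 6489.236656
x = (-1837.892992·-136.110 − -107.686·-1637.613860) / 6489.236656 = 11.373838
y = (104.122·-1637.613860 − -1837.892992·191.866) / 6489.236656 = 28.064556

x=11.374 y=28.065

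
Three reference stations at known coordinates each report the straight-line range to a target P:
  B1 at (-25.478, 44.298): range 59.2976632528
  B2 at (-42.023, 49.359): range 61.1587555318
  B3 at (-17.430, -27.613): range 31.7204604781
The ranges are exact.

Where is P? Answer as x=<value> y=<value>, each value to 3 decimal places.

x=-44.889 y=-11.733

eq1: (x + 25.478)² + (y − 44.298)² = 59.2976632528²
eq2: (x + 42.023)² + (y − 49.359)² = 61.1587555318²
eq3: (x + 17.430)² + (y + 27.613)² = 31.7204604781²
eq2−eq3, eq2−eq1 (x²,y² cancel):
  49.186·x − 153.944·y = -401.754976
  33.090·x − 10.122·y = -1366.621611
det = 49.186·-10.122 − -153.944·33.090 = 4596.146268
x = (-401.754976·-10.122 − -153.944·-1366.621611) / 4596.146268 = -44.889049
y = (49.186·-1366.621611 − -401.754976·33.090) / 4596.146268 = -11.732564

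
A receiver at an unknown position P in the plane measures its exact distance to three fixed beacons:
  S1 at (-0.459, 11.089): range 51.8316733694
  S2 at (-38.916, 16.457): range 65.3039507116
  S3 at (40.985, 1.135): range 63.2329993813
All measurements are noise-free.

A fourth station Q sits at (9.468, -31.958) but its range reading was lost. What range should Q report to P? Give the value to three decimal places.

eq1: (x + 0.459)² + (y − 11.089)² = 51.8316733694²
eq2: (x + 38.916)² + (y − 16.457)² = 65.3039507116²
eq3: (x − 40.985)² + (y − 1.135)² = 63.2329993813²
eq1−eq2, eq1−eq3 (x²,y² cancel):
  -76.914·x + 10.736·y = 84.027689
  82.888·x − 19.908·y = 245.992002
det = -76.914·-19.908 − 10.736·82.888 = 641.318344
x = (84.027689·-19.908 − 10.736·245.992002) / 641.318344 = -6.726446
y = (-76.914·245.992002 − 84.027689·82.888) / 641.318344 = -40.362351
|P − Q| = √((-6.726446 − 9.468)² + (-40.362351 − -31.958)²) = 18.245361

18.245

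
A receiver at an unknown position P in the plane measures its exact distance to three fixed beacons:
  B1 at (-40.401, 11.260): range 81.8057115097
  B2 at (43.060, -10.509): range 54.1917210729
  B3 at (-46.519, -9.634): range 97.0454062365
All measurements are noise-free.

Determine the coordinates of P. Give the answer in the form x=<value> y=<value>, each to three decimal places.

eq1: (x + 40.401)² + (y − 11.260)² = 81.8057115097²
eq2: (x − 43.060)² + (y + 10.509)² = 54.1917210729²
eq3: (x + 46.519)² + (y + 9.634)² = 97.0454062365²
eq3−eq2, eq3−eq1 (x²,y² cancel):
  179.158·x − 1.750·y = 6188.839603
  12.236·x + 41.788·y = 2227.833520
det = 179.158·41.788 − -1.750·12.236 = 7508.067504
x = (6188.839603·41.788 − -1.750·2227.833520) / 7508.067504 = 34.964781
y = (179.158·2227.833520 − 6188.839603·12.236) / 7508.067504 = 43.074674

x=34.965 y=43.075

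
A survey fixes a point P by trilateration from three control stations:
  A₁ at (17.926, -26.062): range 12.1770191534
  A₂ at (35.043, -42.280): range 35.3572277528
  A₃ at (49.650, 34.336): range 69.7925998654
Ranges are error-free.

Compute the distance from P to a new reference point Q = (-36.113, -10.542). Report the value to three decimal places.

eq1: (x − 17.926)² + (y + 26.062)² = 12.1770191534²
eq2: (x − 35.043)² + (y + 42.280)² = 35.3572277528²
eq3: (x − 49.650)² + (y − 34.336)² = 69.7925998654²
eq2−eq1, eq2−eq3 (x²,y² cancel):
  -34.234·x + 32.436·y = -913.187170
  29.214·x + 153.232·y = -2992.400295
det = -34.234·153.232 − 32.436·29.214 = -6193.329592
x = (-913.187170·153.232 − 32.436·-2992.400295) / -6193.329592 = 6.921640
y = (-34.234·-2992.400295 − -913.187170·29.214) / -6193.329592 = -20.848185
|P − Q| = √((6.921640 − -36.113)² + (-20.848185 − -10.542)²) = 44.251528

44.252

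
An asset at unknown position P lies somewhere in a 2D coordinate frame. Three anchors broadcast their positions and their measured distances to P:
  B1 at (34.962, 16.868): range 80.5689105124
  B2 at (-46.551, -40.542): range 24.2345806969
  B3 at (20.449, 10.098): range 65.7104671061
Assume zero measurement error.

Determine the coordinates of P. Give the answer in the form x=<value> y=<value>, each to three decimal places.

x=-22.328 y=-39.781

eq1: (x − 34.962)² + (y − 16.868)² = 80.5689105124²
eq2: (x + 46.551)² + (y + 40.542)² = 24.2345806969²
eq3: (x − 20.449)² + (y − 10.098)² = 65.7104671061²
eq1−eq3, eq1−eq2 (x²,y² cancel):
  -29.026·x − 13.540·y = 1186.744191
  -163.026·x − 114.820·y = 8207.812937
det = -29.026·-114.820 − -13.540·-163.026 = 1125.393280
x = (1186.744191·-114.820 − -13.540·8207.812937) / 1125.393280 = -22.328355
y = (-29.026·8207.812937 − 1186.744191·-163.026) / 1125.393280 = -39.781489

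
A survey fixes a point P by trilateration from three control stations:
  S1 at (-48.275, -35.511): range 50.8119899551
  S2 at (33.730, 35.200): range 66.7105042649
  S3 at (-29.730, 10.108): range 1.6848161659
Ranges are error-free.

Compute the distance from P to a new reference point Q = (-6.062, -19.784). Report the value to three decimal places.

38.388

eq1: (x + 48.275)² + (y + 35.511)² = 50.8119899551²
eq2: (x − 33.730)² + (y − 35.200)² = 66.7105042649²
eq3: (x + 29.730)² + (y − 10.108)² = 1.6848161659²
eq3−eq1, eq3−eq2 (x²,y² cancel):
  -37.090·x − 91.238·y = 26.442464
  126.920·x + 50.184·y = -3056.744438
det = -37.090·50.184 − -91.238·126.920 = 9718.602400
x = (26.442464·50.184 − -91.238·-3056.744438) / 9718.602400 = -28.560100
y = (-37.090·-3056.744438 − 26.442464·126.920) / 9718.602400 = 11.320411
|P − Q| = √((-28.560100 − -6.062)² + (11.320411 − -19.784)²) = 38.388135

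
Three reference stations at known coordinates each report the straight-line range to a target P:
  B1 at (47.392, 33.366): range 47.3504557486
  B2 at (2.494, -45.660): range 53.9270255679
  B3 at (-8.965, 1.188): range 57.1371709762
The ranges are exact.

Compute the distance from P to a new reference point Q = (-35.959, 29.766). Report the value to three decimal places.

93.008

eq1: (x − 47.392)² + (y − 33.366)² = 47.3504557486²
eq2: (x − 2.494)² + (y + 45.660)² = 53.9270255679²
eq3: (x + 8.965)² + (y − 1.188)² = 57.1371709762²
eq2−eq3, eq2−eq1 (x²,y² cancel):
  -22.918·x + 93.696·y = -2365.805288
  89.796·x + 158.052·y = 1934.294411
det = -22.918·158.052 − 93.696·89.796 = -12035.761752
x = (-2365.805288·158.052 − 93.696·1934.294411) / -12035.761752 = 46.125531
y = (-22.918·1934.294411 − -2365.805288·89.796) / -12035.761752 = -13.967516
|P − Q| = √((46.125531 − -35.959)² + (-13.967516 − 29.766)²) = 93.008014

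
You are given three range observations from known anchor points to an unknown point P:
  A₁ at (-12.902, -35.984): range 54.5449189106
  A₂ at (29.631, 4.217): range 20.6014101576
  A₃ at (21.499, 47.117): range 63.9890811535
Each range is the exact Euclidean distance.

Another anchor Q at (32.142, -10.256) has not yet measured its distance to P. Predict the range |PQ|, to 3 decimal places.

6.986

eq1: (x + 12.902)² + (y + 35.984)² = 54.5449189106²
eq2: (x − 29.631)² + (y − 4.217)² = 20.6014101576²
eq3: (x − 21.499)² + (y − 47.117)² = 63.9890811535²
eq3−eq1, eq3−eq2 (x²,y² cancel):
  -68.802·x − 166.202·y = -101.454502
  16.264·x − 85.800·y = 1883.744966
det = -68.802·-85.800 − -166.202·16.264 = 8606.320928
x = (-101.454502·-85.800 − -166.202·1883.744966) / 8606.320928 = 37.389609
y = (-68.802·1883.744966 − -101.454502·16.264) / 8606.320928 = -14.867603
|P − Q| = √((37.389609 − 32.142)² + (-14.867603 − -10.256)²) = 6.986007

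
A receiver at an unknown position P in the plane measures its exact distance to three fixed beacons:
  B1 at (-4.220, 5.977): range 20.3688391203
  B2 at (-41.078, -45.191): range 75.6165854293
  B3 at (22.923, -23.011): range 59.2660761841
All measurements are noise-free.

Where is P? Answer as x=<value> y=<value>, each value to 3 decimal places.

eq1: (x + 4.220)² + (y − 5.977)² = 20.3688391203²
eq2: (x + 41.078)² + (y + 45.191)² = 75.6165854293²
eq3: (x − 22.923)² + (y + 23.011)² = 59.2660761841²
eq2−eq3, eq2−eq1 (x²,y² cancel):
  128.002·x + 44.360·y = -469.258309
  73.716·x + 102.336·y = 1626.882749
det = 128.002·102.336 − 44.360·73.716 = 9829.170912
x = (-469.258309·102.336 − 44.360·1626.882749) / 9829.170912 = -12.227943
y = (128.002·1626.882749 − -469.258309·73.716) / 9829.170912 = 24.705654

x=-12.228 y=24.706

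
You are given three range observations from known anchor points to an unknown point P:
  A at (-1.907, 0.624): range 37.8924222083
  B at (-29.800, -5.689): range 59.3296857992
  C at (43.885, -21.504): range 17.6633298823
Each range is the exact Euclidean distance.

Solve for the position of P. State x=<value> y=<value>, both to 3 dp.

x=26.475 y=-24.482

eq1: (x + 1.907)² + (y − 0.624)² = 37.8924222083²
eq2: (x + 29.800)² + (y + 5.689)² = 59.3296857992²
eq3: (x − 43.885)² + (y + 21.504)² = 17.6633298823²
eq2−eq3, eq2−eq1 (x²,y² cancel):
  147.370·x − 31.630·y = 4675.928915
  55.786·x + 12.626·y = 1167.797260
det = 147.370·12.626 − -31.630·55.786 = 3625.204800
x = (4675.928915·12.626 − -31.630·1167.797260) / 3625.204800 = 26.474561
y = (147.370·1167.797260 − 4675.928915·55.786) / 3625.204800 = -24.482227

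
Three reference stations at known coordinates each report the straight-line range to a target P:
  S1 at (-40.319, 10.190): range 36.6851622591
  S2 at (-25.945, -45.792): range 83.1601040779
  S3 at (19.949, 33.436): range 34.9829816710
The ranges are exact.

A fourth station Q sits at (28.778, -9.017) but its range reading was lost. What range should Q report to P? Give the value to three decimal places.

eq1: (x + 40.319)² + (y − 10.190)² = 36.6851622591²
eq2: (x + 25.945)² + (y + 45.792)² = 83.1601040779²
eq3: (x − 19.949)² + (y − 33.436)² = 34.9829816710²
eq1−eq3, eq1−eq2 (x²,y² cancel):
  120.536·x + 46.492·y = -91.537041
  28.748·x − 111.964·y = -4529.209352
det = 120.536·-111.964 − 46.492·28.748 = -14832.244720
x = (-91.537041·-111.964 − 46.492·-4529.209352) / -14832.244720 = -14.887892
y = (120.536·-4529.209352 − -91.537041·28.748) / -14832.244720 = 36.629740
|P − Q| = √((-14.887892 − 28.778)² + (36.629740 − -9.017)²) = 63.169098

63.169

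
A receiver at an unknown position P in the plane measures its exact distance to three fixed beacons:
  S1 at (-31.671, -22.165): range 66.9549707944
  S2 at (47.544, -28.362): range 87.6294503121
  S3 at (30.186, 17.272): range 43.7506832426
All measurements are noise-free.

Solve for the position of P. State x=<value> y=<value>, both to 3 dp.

eq1: (x + 31.671)² + (y + 22.165)² = 66.9549707944²
eq2: (x − 47.544)² + (y + 28.362)² = 87.6294503121²
eq3: (x − 30.186)² + (y − 17.272)² = 43.7506832426²
eq1−eq3, eq1−eq2 (x²,y² cancel):
  123.714·x + 78.874·y = 2284.022944
  158.430·x − 12.394·y = -1625.456934
det = 123.714·-12.394 − 78.874·158.430 = -14029.319136
x = (2284.022944·-12.394 − 78.874·-1625.456934) / -14029.319136 = -7.120667
y = (123.714·-1625.456934 − 2284.022944·158.430) / -14029.319136 = 40.126647

x=-7.121 y=40.127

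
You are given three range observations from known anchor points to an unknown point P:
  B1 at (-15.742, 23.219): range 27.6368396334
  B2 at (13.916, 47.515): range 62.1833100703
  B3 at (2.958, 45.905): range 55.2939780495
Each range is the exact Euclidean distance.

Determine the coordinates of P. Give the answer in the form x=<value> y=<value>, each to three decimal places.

eq1: (x + 15.742)² + (y − 23.219)² = 27.6368396334²
eq2: (x − 13.916)² + (y − 47.515)² = 62.1833100703²
eq3: (x − 2.958)² + (y − 45.905)² = 55.2939780495²
eq2−eq3, eq2−eq1 (x²,y² cancel):
  -21.916·x − 3.220·y = 474.028551
  -59.316·x − 48.592·y = 1438.571390
det = -21.916·-48.592 − -3.220·-59.316 = 873.944752
x = (474.028551·-48.592 − -3.220·1438.571390) / 873.944752 = -21.056017
y = (-21.916·1438.571390 − 474.028551·-59.316) / 873.944752 = -3.902138

x=-21.056 y=-3.902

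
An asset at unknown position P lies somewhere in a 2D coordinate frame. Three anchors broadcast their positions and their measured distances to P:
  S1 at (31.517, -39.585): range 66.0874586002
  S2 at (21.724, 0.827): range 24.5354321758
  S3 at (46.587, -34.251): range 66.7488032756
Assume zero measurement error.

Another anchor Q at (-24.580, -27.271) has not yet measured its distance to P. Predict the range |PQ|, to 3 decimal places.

eq1: (x − 31.517)² + (y + 39.585)² = 66.0874586002²
eq2: (x − 21.724)² + (y − 0.827)² = 24.5354321758²
eq3: (x − 46.587)² + (y + 34.251)² = 66.7488032756²
eq2−eq1, eq2−eq3 (x²,y² cancel):
  19.586·x − 80.824·y = -1677.887343
  49.726·x − 70.156·y = -982.551842
det = 19.586·-70.156 − -80.824·49.726 = 2644.978808
x = (-1677.887343·-70.156 − -80.824·-982.551842) / 2644.978808 = 14.480303
y = (19.586·-982.551842 − -1677.887343·49.726) / 2644.978808 = 24.268764
|P − Q| = √((14.480303 − -24.580)² + (24.268764 − -27.271)²) = 64.668806

64.669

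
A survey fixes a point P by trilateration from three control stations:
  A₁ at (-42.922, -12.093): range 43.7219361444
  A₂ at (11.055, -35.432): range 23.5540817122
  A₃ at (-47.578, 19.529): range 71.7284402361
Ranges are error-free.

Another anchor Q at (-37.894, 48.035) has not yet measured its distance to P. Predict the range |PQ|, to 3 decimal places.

94.253

eq1: (x + 42.922)² + (y + 12.093)² = 43.7219361444²
eq2: (x − 11.055)² + (y + 35.432)² = 23.5540817122²
eq3: (x + 47.578)² + (y − 19.529)² = 71.7284402361²
eq3−eq1, eq3−eq2 (x²,y² cancel):
  9.312·x − 63.244·y = 2576.852246
  117.266·x − 109.922·y = 3322.766097
det = 9.312·-109.922 − -63.244·117.266 = 6392.777240
x = (2576.852246·-109.922 − -63.244·3322.766097) / 6392.777240 = -11.435990
y = (9.312·3322.766097 − 2576.852246·117.266) / 6392.777240 = -42.428439
|P − Q| = √((-11.435990 − -37.894)² + (-42.428439 − 48.035)²) = 94.253170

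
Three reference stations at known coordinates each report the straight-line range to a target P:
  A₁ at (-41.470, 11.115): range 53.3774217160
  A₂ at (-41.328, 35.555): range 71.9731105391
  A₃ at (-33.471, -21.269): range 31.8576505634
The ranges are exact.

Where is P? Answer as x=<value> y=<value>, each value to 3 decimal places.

x=-1.786 y=-24.583

eq1: (x + 41.470)² + (y − 11.115)² = 53.3774217160²
eq2: (x + 41.328)² + (y − 35.555)² = 71.9731105391²
eq3: (x + 33.471)² + (y + 21.269)² = 31.8576505634²
eq1−eq3, eq1−eq2 (x²,y² cancel):
  15.998·x − 64.768·y = 1563.613327
  0.284·x + 48.880·y = -1202.122008
det = 15.998·48.880 − -64.768·0.284 = 800.376352
x = (1563.613327·48.880 − -64.768·-1202.122008) / 800.376352 = -1.786183
y = (15.998·-1202.122008 − 1563.613327·0.284) / 800.376352 = -24.582953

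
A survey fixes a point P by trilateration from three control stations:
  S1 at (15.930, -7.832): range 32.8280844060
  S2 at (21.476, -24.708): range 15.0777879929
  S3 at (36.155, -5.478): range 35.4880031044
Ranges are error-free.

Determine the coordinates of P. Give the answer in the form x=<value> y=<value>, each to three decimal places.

eq1: (x − 15.930)² + (y + 7.832)² = 32.8280844060²
eq2: (x − 21.476)² + (y + 24.708)² = 15.0777879929²
eq3: (x − 36.155)² + (y + 5.478)² = 35.4880031044²
eq3−eq2, eq3−eq1 (x²,y² cancel):
  -29.358·x − 38.460·y = 766.570005
  -40.450·x − 4.708·y = -840.372146
det = -29.358·-4.708 − -38.460·-40.450 = -1417.489536
x = (766.570005·-4.708 − -38.460·-840.372146) / -1417.489536 = 25.347435
y = (-29.358·-840.372146 − 766.570005·-40.450) / -1417.489536 = -39.280291

x=25.347 y=-39.280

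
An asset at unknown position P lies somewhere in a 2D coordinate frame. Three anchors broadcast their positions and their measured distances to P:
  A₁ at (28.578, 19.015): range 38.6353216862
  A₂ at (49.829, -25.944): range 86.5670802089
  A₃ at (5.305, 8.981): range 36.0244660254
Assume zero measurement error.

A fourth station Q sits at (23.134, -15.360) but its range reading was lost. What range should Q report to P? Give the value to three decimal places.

eq1: (x − 28.578)² + (y − 19.015)² = 38.6353216862²
eq2: (x − 49.829)² + (y + 25.944)² = 86.5670802089²
eq3: (x − 5.305)² + (y − 8.981)² = 36.0244660254²
eq3−eq2, eq3−eq1 (x²,y² cancel):
  89.048·x − 69.850·y = -3148.878232
  46.546·x + 20.068·y = 874.544994
det = 89.048·20.068 − -69.850·46.546 = 5038.253364
x = (-3148.878232·20.068 − -69.850·874.544994) / 5038.253364 = -0.417748
y = (89.048·874.544994 − -3148.878232·46.546) / 5038.253364 = 44.548012
|P − Q| = √((-0.417748 − 23.134)² + (44.548012 − -15.360)²) = 64.371226

64.371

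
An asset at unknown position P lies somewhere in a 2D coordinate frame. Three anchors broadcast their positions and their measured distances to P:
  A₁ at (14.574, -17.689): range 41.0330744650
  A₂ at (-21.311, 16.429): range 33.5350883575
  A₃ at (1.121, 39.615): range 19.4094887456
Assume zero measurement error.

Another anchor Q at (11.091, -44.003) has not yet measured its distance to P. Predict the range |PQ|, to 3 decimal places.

67.235

eq1: (x − 14.574)² + (y + 17.689)² = 41.0330744650²
eq2: (x + 21.311)² + (y − 16.429)² = 33.5350883575²
eq3: (x − 1.121)² + (y − 39.615)² = 19.4094887456²
eq1−eq3, eq1−eq2 (x²,y² cancel):
  -26.906·x + 114.608·y = 2352.287616
  -71.770·x + 68.236·y = 757.879614
det = -26.906·68.236 − 114.608·-71.770 = 6389.458344
x = (2352.287616·68.236 − 114.608·757.879614) / 6389.458344 = 11.527054
y = (-26.906·757.879614 − 2352.287616·-71.770) / 6389.458344 = 23.230791
|P − Q| = √((11.527054 − 11.091)² + (23.230791 − -44.003)²) = 67.235205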